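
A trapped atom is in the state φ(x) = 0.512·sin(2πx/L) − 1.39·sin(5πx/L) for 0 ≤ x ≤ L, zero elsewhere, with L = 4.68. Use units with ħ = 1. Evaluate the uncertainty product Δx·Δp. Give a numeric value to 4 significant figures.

4.211

Δx = √(⟨x²⟩−⟨x⟩²), Δp = √(⟨p²⟩−⟨p⟩²).
On 0 ≤ x ≤ L (j ≠ l): ∫sin²(jπx/L) dx = L/2, ∫sin(jπx/L)·sin(lπx/L) dx = 0; diagonal moments ∫x·sin²(jπx/L) dx = L²/4, ∫x²·sin²(jπx/L) dx = L³·(1/6 − 1/(4j²π²)); cross terms ∫x·sin(jπx/L)·sin(lπx/L) dx = 0 for j + l even and −4jlL²/(π²(j² − l²)²) for j + l odd, ∫x²·sin(jπx/L)·sin(lπx/L) dx = (−1)^(j+l)·4jlL³/(π²(j² − l²)²); higher powers the same way via product-to-sum and parts. d²/dx² sin(jπx/L) = −(jπ/L)²·sin(jπx/L); on 0 ≤ x ≤ L, ∫sin²(jπx/L) dx = L/2 and ∫sin(jπx/L)·sin(lπx/L) dx = 0 for j ≠ l, so only diagonal terms survive in ∫|φ|² and ∫φ·φ″; ∫φ·φ′ dx = [φ²/2] between the walls = 0.
Normalization: ∫|φ|² dx = 5.1345.
⟨x⟩ = 2.3958, ⟨x²⟩ = 7.4897 ⇒ Δx = 1.3228.
⟨p⟩ = 0.0000, ⟨p²⟩ = 10.135 ⇒ Δp = 3.1835.
Δx·Δp = 4.2113.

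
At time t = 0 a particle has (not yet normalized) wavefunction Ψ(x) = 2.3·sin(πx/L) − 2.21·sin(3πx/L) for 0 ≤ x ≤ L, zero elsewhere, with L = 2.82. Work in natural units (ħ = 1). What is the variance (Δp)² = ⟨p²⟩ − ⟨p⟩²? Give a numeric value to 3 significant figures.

Compute ⟨p⟩ and ⟨p²⟩ separately; (Δp)² = ⟨p²⟩ − ⟨p⟩².
d²/dx² sin(jπx/L) = −(jπ/L)²·sin(jπx/L); on 0 ≤ x ≤ L, ∫sin²(jπx/L) dx = L/2 and ∫sin(jπx/L)·sin(lπx/L) dx = 0 for j ≠ l, so only diagonal terms survive in ∫|Ψ|² and ∫Ψ·Ψ″; ∫Ψ·Ψ′ dx = [Ψ²/2] between the walls = 0.
Normalization: ∫|Ψ|² dx = 14.345.
⟨p⟩ = 0.0000 and ⟨p²⟩ = 6.0074.
(Δp)² = 6.0074 − (0.0000)² = 6.0074.

6.01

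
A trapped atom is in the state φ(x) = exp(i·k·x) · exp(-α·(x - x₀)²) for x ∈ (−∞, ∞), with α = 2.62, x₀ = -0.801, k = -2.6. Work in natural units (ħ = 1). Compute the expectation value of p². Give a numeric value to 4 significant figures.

9.380

p² φ = −ħ² d²φ/dx²; ⟨p²⟩ = −ħ² ∫ φ*·φ'' dx / ∫|φ|² dx.
Gaussian moments (u = x − x₀): ∫u^(2j)·e^(−2αu²) du = (2j−1)!!/(4α)^j · √(π/(2α)), odd powers integrate to 0; here √(π/(2α)) = 0.77430. Derivatives: φ′ = (ik − 2αu)·φ, φ″ = ((ik − 2αu)² − 2α)·φ; the odd-in-u pieces drop out.
State is unnormalized: ∫|φ|² dx = 0.77430, and ∫φ*·(−ħ² φ'') dx = 7.2629, so ⟨p²⟩ = 7.2629 / 0.77430.
⟨p²⟩ = 9.3800.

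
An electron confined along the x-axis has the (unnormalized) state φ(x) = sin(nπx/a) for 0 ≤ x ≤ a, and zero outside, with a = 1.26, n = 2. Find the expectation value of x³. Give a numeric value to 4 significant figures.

⟨x³⟩ = ∫ x³·|φ|² dx / ∫|φ|² dx (integrals over the domain).
With sin²θ = (1 − cos2θ)/2 on 0 ≤ x ≤ a: ∫sin²(nπx/a) dx = a/2, ∫x·sin²(nπx/a) dx = a²/4, ∫x²·sin²(nπx/a) dx = a³·(1/6 − 1/(4n²π²)); higher powers xᵏ the same way, integrating xᵏ·cos(2nπx/a) by parts.
State is unnormalized: ∫|φ|² dx = 0.63000, and ∫φ*·x³·φ dx = 0.29112, so ⟨x³⟩ = 0.29112 / 0.63000.
⟨x³⟩ = 0.46209.

0.4621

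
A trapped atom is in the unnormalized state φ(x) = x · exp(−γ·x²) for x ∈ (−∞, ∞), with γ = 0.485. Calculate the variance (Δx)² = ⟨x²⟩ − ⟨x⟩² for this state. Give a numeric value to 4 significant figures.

Compute ⟨x⟩ and ⟨x²⟩ separately, then (Δx)² = ⟨x²⟩ − ⟨x⟩².
Expand each integrand as polynomial × e^(−2γx²) and use ∫x^(2j)·e^(−2γx²) dx = (2j−1)!!/(4γ)^j · √(π/(2γ)), odd powers → 0; here √(π/(2γ)) = 1.7997.
Normalization: ∫|φ|² dx = 0.92766.
⟨x⟩ = 0.0000 and ⟨x²⟩ = 1.5464.
(Δx)² = 1.5464 − (0.0000)² = 1.5464.

1.546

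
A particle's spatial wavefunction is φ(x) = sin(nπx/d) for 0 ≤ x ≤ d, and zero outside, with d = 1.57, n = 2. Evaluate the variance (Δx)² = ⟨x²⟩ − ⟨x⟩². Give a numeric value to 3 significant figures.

0.174

Compute ⟨x⟩ and ⟨x²⟩ separately, then (Δx)² = ⟨x²⟩ − ⟨x⟩².
With sin²θ = (1 − cos2θ)/2 on 0 ≤ x ≤ d: ∫sin²(nπx/d) dx = d/2, ∫x·sin²(nπx/d) dx = d²/4, ∫x²·sin²(nπx/d) dx = d³·(1/6 − 1/(4n²π²)); higher powers xᵏ the same way, integrating xᵏ·cos(2nπx/d) by parts.
Normalization: ∫|φ|² dx = 0.78500.
⟨x⟩ = 0.78500 and ⟨x²⟩ = 0.79042.
(Δx)² = 0.79042 − (0.78500)² = 0.17419.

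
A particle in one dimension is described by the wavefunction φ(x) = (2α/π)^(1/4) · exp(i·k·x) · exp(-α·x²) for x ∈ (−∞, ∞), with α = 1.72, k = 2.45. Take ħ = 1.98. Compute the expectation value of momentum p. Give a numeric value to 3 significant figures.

4.85

p φ = −iħ dφ/dx; then ⟨p⟩ = ∫ φ*·(pφ) dx.
Gaussian moments: ∫x^(2j)·e^(−2αx²) dx = (2j−1)!!/(4α)^j · √(π/(2α)), odd powers integrate to 0; here √(π/(2α)) = 0.95564. Derivatives: φ′ = (ik − 2αx)·φ, φ″ = ((ik − 2αx)² − 2α)·φ; the odd-in-x pieces drop out.
⟨p⟩ = 4.8510.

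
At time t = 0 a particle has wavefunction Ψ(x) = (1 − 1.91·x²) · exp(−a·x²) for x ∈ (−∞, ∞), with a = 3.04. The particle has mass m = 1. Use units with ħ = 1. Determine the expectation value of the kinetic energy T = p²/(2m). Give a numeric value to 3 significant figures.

2.97

T = −(ħ²/2m) d²/dx², so ⟨T⟩ = −(ħ²/2m) ∫ Ψ*·Ψ'' dx / ∫|Ψ|² dx; with m = 1.
Expand each integrand as polynomial × e^(−2ax²) and use ∫x^(2j)·e^(−2ax²) dx = (2j−1)!!/(4a)^j · √(π/(2a)), odd powers → 0; here √(π/(2a)) = 0.71882. Differentiate with the product rule, d/dx e^(−ax²) = −2ax·e^(−ax²).
State is unnormalized: ∫|Ψ|² dx = 0.54621, and ∫Ψ*·(−ħ²/2m · Ψ'') dx = 1.6245, so ⟨T⟩ = 1.6245 / 0.54621.
⟨T⟩ = 2.9742.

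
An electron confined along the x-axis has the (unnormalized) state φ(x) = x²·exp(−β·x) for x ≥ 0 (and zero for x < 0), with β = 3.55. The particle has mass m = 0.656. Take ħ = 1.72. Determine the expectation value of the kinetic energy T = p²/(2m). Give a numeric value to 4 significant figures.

T = −(ħ²/2m) d²/dx², so ⟨T⟩ = −(ħ²/2m) ∫ φ*·φ'' dx / ∫|φ|² dx; with m = 0.656.
Differentiate x²·exp(−β·x) with the product rule; every integrand then reduces to terms xʲ·e^(−2βx) on [0, ∞), with ∫₀^∞ xʲ·e^(−2βx) dx = j!/(2β)^(j+1).
State is unnormalized: ∫|φ|² dx = 0.0013302, and ∫φ*·(−ħ²/2m · φ'') dx = 0.012600, so ⟨T⟩ = 0.012600 / 0.0013302.
⟨T⟩ = 9.4724.

9.472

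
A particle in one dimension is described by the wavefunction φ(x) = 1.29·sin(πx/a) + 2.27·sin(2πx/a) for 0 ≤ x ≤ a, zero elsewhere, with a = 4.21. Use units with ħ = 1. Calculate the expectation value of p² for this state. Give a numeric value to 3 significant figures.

1.82

p² φ = −ħ² d²φ/dx²; ⟨p²⟩ = −ħ² ∫ φ*·φ'' dx / ∫|φ|² dx.
d²/dx² sin(jπx/a) = −(jπ/a)²·sin(jπx/a); on 0 ≤ x ≤ a, ∫sin²(jπx/a) dx = a/2 and ∫sin(jπx/a)·sin(lπx/a) dx = 0 for j ≠ l, so only diagonal terms survive in ∫|φ|² and ∫φ·φ″; ∫φ·φ′ dx = [φ²/2] between the walls = 0.
State is unnormalized: ∫|φ|² dx = 14.350, and ∫φ*·(−ħ² φ'') dx = 26.111, so ⟨p²⟩ = 26.111 / 14.350.
⟨p²⟩ = 1.8196.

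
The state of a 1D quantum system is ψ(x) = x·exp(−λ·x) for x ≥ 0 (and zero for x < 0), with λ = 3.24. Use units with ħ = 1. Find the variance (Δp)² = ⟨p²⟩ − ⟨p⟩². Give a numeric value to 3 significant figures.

Compute ⟨p⟩ and ⟨p²⟩ separately; (Δp)² = ⟨p²⟩ − ⟨p⟩².
Differentiate x·exp(−λ·x) with the product rule; every integrand then reduces to terms xʲ·e^(−2λx) on [0, ∞), with ∫₀^∞ xʲ·e^(−2λx) dx = j!/(2λ)^(j+1).
Normalization: ∫|ψ|² dx = 0.0073503.
⟨p⟩ = 0.0000 and ⟨p²⟩ = 10.498.
(Δp)² = 10.498 − (0.0000)² = 10.498.

10.5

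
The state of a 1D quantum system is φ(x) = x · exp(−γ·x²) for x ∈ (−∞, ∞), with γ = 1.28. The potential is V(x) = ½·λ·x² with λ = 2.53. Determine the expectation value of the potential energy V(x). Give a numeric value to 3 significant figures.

0.741

⟨V⟩ = ∫ V(x)·|φ|² dx / ∫|φ|² dx.
Expand each integrand as polynomial × e^(−2γx²) and use ∫x^(2j)·e^(−2γx²) dx = (2j−1)!!/(4γ)^j · √(π/(2γ)), odd powers → 0; here √(π/(2γ)) = 1.1078.
State is unnormalized: ∫|φ|² dx = 0.21636, and ∫φ*·V(x)·φ dx = 0.16037, so ⟨V⟩ = 0.16037 / 0.21636.
⟨V⟩ = 0.74121.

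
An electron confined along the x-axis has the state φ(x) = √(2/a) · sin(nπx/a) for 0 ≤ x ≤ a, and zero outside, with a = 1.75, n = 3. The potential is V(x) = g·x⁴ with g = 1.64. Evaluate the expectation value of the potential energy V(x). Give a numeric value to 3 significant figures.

⟨V⟩ = ∫ V(x)·|φ|² dx.
With sin²θ = (1 − cos2θ)/2 on 0 ≤ x ≤ a: ∫sin²(nπx/a) dx = a/2, ∫x·sin²(nπx/a) dx = a²/4, ∫x²·sin²(nπx/a) dx = a³·(1/6 − 1/(4n²π²)); higher powers xᵏ the same way, integrating xᵏ·cos(2nπx/a) by parts.
⟨V⟩ = 2.9060.

2.91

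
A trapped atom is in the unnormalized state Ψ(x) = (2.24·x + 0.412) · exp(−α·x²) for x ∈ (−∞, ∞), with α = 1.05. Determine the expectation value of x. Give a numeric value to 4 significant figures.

⟨x⟩ = ∫ x·|Ψ|² dx / ∫|Ψ|² dx (integrals over the domain).
Expand each integrand as polynomial × e^(−2αx²) and use ∫x^(2j)·e^(−2αx²) dx = (2j−1)!!/(4α)^j · √(π/(2α)), odd powers → 0; here √(π/(2α)) = 1.2231.
State is unnormalized: ∫|Ψ|² dx = 1.6688, and ∫Ψ*·x·Ψ dx = 0.53752, so ⟨x⟩ = 0.53752 / 1.6688.
⟨x⟩ = 0.32209.

0.3221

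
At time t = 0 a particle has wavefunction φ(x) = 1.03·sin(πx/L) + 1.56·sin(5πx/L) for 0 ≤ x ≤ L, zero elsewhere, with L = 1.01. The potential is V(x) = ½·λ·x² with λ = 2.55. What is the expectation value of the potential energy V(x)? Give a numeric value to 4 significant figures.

⟨V⟩ = ∫ V(x)·|φ|² dx / ∫|φ|² dx.
On 0 ≤ x ≤ L (j ≠ l): ∫sin²(jπx/L) dx = L/2, ∫sin(jπx/L)·sin(lπx/L) dx = 0; diagonal moments ∫x·sin²(jπx/L) dx = L²/4, ∫x²·sin²(jπx/L) dx = L³·(1/6 − 1/(4j²π²)); cross terms ∫x·sin(jπx/L)·sin(lπx/L) dx = 0 for j + l even and −4jlL²/(π²(j² − l²)²) for j + l odd, ∫x²·sin(jπx/L)·sin(lπx/L) dx = (−1)^(j+l)·4jlL³/(π²(j² − l²)²); higher powers the same way via product-to-sum and parts.
State is unnormalized: ∫|φ|² dx = 1.7647, and ∫φ*·V(x)·φ dx = 0.74139, so ⟨V⟩ = 0.74139 / 1.7647.
⟨V⟩ = 0.42012.

0.4201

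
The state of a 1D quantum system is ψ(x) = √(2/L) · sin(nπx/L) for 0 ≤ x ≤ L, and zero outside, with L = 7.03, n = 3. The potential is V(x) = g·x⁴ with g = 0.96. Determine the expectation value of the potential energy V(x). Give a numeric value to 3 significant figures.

⟨V⟩ = ∫ V(x)·|ψ|² dx.
With sin²θ = (1 − cos2θ)/2 on 0 ≤ x ≤ L: ∫sin²(nπx/L) dx = L/2, ∫x·sin²(nπx/L) dx = L²/4, ∫x²·sin²(nπx/L) dx = L³·(1/6 − 1/(4n²π²)); higher powers xᵏ the same way, integrating xᵏ·cos(2nπx/L) by parts.
⟨V⟩ = 442.99.

443.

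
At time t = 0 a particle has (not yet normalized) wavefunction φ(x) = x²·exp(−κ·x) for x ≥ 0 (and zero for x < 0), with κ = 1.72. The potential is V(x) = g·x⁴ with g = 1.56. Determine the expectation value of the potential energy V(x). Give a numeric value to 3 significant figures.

⟨V⟩ = ∫ V(x)·|φ|² dx / ∫|φ|² dx.
Every integrand reduces to terms xʲ·e^(−2κx) on [0, ∞); use ∫₀^∞ xʲ·e^(−2κx) dx = j!/(2κ)^(j+1).
State is unnormalized: ∫|φ|² dx = 0.049822, and ∫φ*·V(x)·φ dx = 0.93244, so ⟨V⟩ = 0.93244 / 0.049822.
⟨V⟩ = 18.715.

18.7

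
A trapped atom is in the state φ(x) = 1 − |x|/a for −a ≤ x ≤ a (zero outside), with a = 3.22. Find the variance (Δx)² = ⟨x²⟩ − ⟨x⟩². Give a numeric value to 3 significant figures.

Compute ⟨x⟩ and ⟨x²⟩ separately, then (Δx)² = ⟨x²⟩ − ⟨x⟩².
φ is even, so ∫ over [−a, a] = 2∫₀ᵃ with φ = 1 − x/a there: ∫₀ᵃ (1 − x/a)² dx = a/3, ∫₀ᵃ x²(1 − x/a)² dx = a³/30, ∫₀ᵃ x⁴(1 − x/a)² dx = a⁵/105.
Normalization: ∫|φ|² dx = 2.1467.
⟨x⟩ = 0.0000 and ⟨x²⟩ = 1.0368.
(Δx)² = 1.0368 − (0.0000)² = 1.0368.

1.04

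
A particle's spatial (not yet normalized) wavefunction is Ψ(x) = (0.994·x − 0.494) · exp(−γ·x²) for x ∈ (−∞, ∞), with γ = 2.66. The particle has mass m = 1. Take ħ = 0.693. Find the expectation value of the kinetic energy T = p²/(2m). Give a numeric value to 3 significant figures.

0.991

T = −(ħ²/2m) d²/dx², so ⟨T⟩ = −(ħ²/2m) ∫ Ψ*·Ψ'' dx / ∫|Ψ|² dx; with m = 1.
Expand each integrand as polynomial × e^(−2γx²) and use ∫x^(2j)·e^(−2γx²) dx = (2j−1)!!/(4γ)^j · √(π/(2γ)), odd powers → 0; here √(π/(2γ)) = 0.76846. Differentiate with the product rule, d/dx e^(−γx²) = −2γx·e^(−γx²).
State is unnormalized: ∫|Ψ|² dx = 0.25889, and ∫Ψ*·(−ħ²/2m · Ψ'') dx = 0.25652, so ⟨T⟩ = 0.25652 / 0.25889.
⟨T⟩ = 0.99084.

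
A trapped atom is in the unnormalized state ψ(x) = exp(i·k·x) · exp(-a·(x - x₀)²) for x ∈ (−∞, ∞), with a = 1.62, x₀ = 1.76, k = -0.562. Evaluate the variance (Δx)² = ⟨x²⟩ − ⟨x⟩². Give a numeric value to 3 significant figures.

0.154

Compute ⟨x⟩ and ⟨x²⟩ separately, then (Δx)² = ⟨x²⟩ − ⟨x⟩².
Gaussian moments (u = x − x₀): ∫u^(2j)·e^(−2au²) du = (2j−1)!!/(4a)^j · √(π/(2a)), odd powers integrate to 0; here √(π/(2a)) = 0.98470.
Normalization: ∫|ψ|² dx = 0.98470.
⟨x⟩ = 1.7600 and ⟨x²⟩ = 3.2519.
(Δx)² = 3.2519 − (1.7600)² = 0.15432.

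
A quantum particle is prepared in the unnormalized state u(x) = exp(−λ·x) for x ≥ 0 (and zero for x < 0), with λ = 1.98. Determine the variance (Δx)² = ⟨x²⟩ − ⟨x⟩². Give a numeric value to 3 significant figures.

0.0638

Compute ⟨x⟩ and ⟨x²⟩ separately, then (Δx)² = ⟨x²⟩ − ⟨x⟩².
Every integrand reduces to terms xʲ·e^(−2λx) on [0, ∞); use ∫₀^∞ xʲ·e^(−2λx) dx = j!/(2λ)^(j+1).
Normalization: ∫|u|² dx = 0.25253.
⟨x⟩ = 0.25253 and ⟨x²⟩ = 0.12754.
(Δx)² = 0.12754 − (0.25253)² = 0.063769.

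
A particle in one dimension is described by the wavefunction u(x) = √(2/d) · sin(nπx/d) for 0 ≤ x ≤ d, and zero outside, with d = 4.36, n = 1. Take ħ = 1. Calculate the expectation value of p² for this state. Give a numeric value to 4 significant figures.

p² u = −ħ² d²u/dx²; ⟨p²⟩ = −ħ² ∫ u*·u'' dx.
d/dx sin(nπx/d) = (nπ/d)·cos(nπx/d) and d²/dx² sin(nπx/d) = −(nπ/d)²·sin(nπx/d); on 0 ≤ x ≤ d, ∫sin²(nπx/d) dx = d/2 and ∫sin(nπx/d)·cos(nπx/d) dx = 0.
⟨p²⟩ = 0.51919.

0.5192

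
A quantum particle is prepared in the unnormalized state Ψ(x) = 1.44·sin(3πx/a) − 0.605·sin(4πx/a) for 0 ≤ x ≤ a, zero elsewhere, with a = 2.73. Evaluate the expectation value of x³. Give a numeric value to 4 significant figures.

⟨x³⟩ = ∫ x³·|Ψ|² dx / ∫|Ψ|² dx (integrals over the domain).
On 0 ≤ x ≤ a (j ≠ l): ∫sin²(jπx/a) dx = a/2, ∫sin(jπx/a)·sin(lπx/a) dx = 0; diagonal moments ∫x·sin²(jπx/a) dx = a²/4, ∫x²·sin²(jπx/a) dx = a³·(1/6 − 1/(4j²π²)); cross terms ∫x·sin(jπx/a)·sin(lπx/a) dx = 0 for j + l even and −4jla²/(π²(j² − l²)²) for j + l odd, ∫x²·sin(jπx/a)·sin(lπx/a) dx = (−1)^(j+l)·4jla³/(π²(j² − l²)²); higher powers the same way via product-to-sum and parts.
State is unnormalized: ∫|Ψ|² dx = 3.3301, and ∫Ψ*·x³·Ψ dx = 24.854, so ⟨x³⟩ = 24.854 / 3.3301.
⟨x³⟩ = 7.4636.

7.464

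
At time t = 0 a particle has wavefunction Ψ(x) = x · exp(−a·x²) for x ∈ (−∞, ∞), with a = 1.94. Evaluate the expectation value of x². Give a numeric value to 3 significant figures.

⟨x²⟩ = ∫ x²·|Ψ|² dx / ∫|Ψ|² dx (integrals over the domain).
Expand each integrand as polynomial × e^(−2ax²) and use ∫x^(2j)·e^(−2ax²) dx = (2j−1)!!/(4a)^j · √(π/(2a)), odd powers → 0; here √(π/(2a)) = 0.89983.
State is unnormalized: ∫|Ψ|² dx = 0.11596, and ∫Ψ*·x²·Ψ dx = 0.044829, so ⟨x²⟩ = 0.044829 / 0.11596.
⟨x²⟩ = 0.38660.

0.387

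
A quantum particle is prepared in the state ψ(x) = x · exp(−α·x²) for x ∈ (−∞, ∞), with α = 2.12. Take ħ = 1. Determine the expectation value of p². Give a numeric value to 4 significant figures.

p² ψ = −ħ² d²ψ/dx²; ⟨p²⟩ = −ħ² ∫ ψ*·ψ'' dx / ∫|ψ|² dx.
Expand each integrand as polynomial × e^(−2αx²) and use ∫x^(2j)·e^(−2αx²) dx = (2j−1)!!/(4α)^j · √(π/(2α)), odd powers → 0; here √(π/(2α)) = 0.86078. Differentiate with the product rule, d/dx e^(−αx²) = −2αx·e^(−αx²).
State is unnormalized: ∫|ψ|² dx = 0.10151, and ∫ψ*·(−ħ² ψ'') dx = 0.64558, so ⟨p²⟩ = 0.64558 / 0.10151.
⟨p²⟩ = 6.3600.

6.360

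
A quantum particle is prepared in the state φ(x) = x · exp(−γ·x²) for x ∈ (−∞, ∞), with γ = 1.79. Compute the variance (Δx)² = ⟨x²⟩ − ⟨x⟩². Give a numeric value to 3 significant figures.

Compute ⟨x⟩ and ⟨x²⟩ separately, then (Δx)² = ⟨x²⟩ − ⟨x⟩².
Expand each integrand as polynomial × e^(−2γx²) and use ∫x^(2j)·e^(−2γx²) dx = (2j−1)!!/(4γ)^j · √(π/(2γ)), odd powers → 0; here √(π/(2γ)) = 0.93677.
Normalization: ∫|φ|² dx = 0.13083.
⟨x⟩ = 0.0000 and ⟨x²⟩ = 0.41899.
(Δx)² = 0.41899 − (0.0000)² = 0.41899.

0.419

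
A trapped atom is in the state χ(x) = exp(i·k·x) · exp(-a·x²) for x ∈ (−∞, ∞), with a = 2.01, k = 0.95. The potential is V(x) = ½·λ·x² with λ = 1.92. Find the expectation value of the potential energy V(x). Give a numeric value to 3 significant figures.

0.119

⟨V⟩ = ∫ V(x)·|χ|² dx / ∫|χ|² dx.
Gaussian moments: ∫x^(2j)·e^(−2ax²) dx = (2j−1)!!/(4a)^j · √(π/(2a)), odd powers integrate to 0; here √(π/(2a)) = 0.88402.
State is unnormalized: ∫|χ|² dx = 0.88402, and ∫χ*·V(x)·χ dx = 0.10555, so ⟨V⟩ = 0.10555 / 0.88402.
⟨V⟩ = 0.11940.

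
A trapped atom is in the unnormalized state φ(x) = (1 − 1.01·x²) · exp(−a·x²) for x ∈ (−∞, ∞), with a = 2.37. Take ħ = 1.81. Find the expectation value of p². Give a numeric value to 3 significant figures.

p² φ = −ħ² d²φ/dx²; ⟨p²⟩ = −ħ² ∫ φ*·φ'' dx / ∫|φ|² dx.
Expand each integrand as polynomial × e^(−2ax²) and use ∫x^(2j)·e^(−2ax²) dx = (2j−1)!!/(4a)^j · √(π/(2a)), odd powers → 0; here √(π/(2a)) = 0.81412. Differentiate with the product rule, d/dx e^(−ax²) = −2ax·e^(−ax²).
State is unnormalized: ∫|φ|² dx = 0.66837, and ∫φ*·(−ħ² φ'') dx = 8.1702, so ⟨p²⟩ = 8.1702 / 0.66837.
⟨p²⟩ = 12.224.

12.2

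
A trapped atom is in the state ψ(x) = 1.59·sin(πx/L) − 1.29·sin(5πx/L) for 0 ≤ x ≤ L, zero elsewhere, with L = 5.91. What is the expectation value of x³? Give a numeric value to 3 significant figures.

39.8

⟨x³⟩ = ∫ x³·|ψ|² dx / ∫|ψ|² dx (integrals over the domain).
On 0 ≤ x ≤ L (j ≠ l): ∫sin²(jπx/L) dx = L/2, ∫sin(jπx/L)·sin(lπx/L) dx = 0; diagonal moments ∫x·sin²(jπx/L) dx = L²/4, ∫x²·sin²(jπx/L) dx = L³·(1/6 − 1/(4j²π²)); cross terms ∫x·sin(jπx/L)·sin(lπx/L) dx = 0 for j + l even and −4jlL²/(π²(j² − l²)²) for j + l odd, ∫x²·sin(jπx/L)·sin(lπx/L) dx = (−1)^(j+l)·4jlL³/(π²(j² − l²)²); higher powers the same way via product-to-sum and parts.
State is unnormalized: ∫|ψ|² dx = 12.388, and ∫ψ*·x³·ψ dx = 492.61, so ⟨x³⟩ = 492.61 / 12.388.
⟨x³⟩ = 39.766.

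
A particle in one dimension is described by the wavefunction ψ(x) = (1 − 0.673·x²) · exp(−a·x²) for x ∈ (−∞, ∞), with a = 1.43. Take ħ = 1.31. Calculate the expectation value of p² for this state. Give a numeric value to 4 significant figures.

4.055

p² ψ = −ħ² d²ψ/dx²; ⟨p²⟩ = −ħ² ∫ ψ*·ψ'' dx / ∫|ψ|² dx.
Expand each integrand as polynomial × e^(−2ax²) and use ∫x^(2j)·e^(−2ax²) dx = (2j−1)!!/(4a)^j · √(π/(2a)), odd powers → 0; here √(π/(2a)) = 1.0481. Differentiate with the product rule, d/dx e^(−ax²) = −2ax·e^(−ax²).
State is unnormalized: ∫|ψ|² dx = 0.84497, and ∫ψ*·(−ħ² ψ'') dx = 3.4265, so ⟨p²⟩ = 3.4265 / 0.84497.
⟨p²⟩ = 4.0551.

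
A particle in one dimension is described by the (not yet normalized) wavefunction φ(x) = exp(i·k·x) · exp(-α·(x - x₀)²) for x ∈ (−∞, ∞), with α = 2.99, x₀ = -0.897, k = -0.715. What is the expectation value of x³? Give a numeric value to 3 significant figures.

-0.947

⟨x³⟩ = ∫ x³·|φ|² dx / ∫|φ|² dx (integrals over the domain).
Gaussian moments (u = x − x₀): ∫u^(2j)·e^(−2αu²) du = (2j−1)!!/(4α)^j · √(π/(2α)), odd powers integrate to 0; here √(π/(2α)) = 0.72481.
State is unnormalized: ∫|φ|² dx = 0.72481, and ∫φ*·x³·φ dx = -0.68620, so ⟨x³⟩ = -0.68620 / 0.72481.
⟨x³⟩ = -0.94673.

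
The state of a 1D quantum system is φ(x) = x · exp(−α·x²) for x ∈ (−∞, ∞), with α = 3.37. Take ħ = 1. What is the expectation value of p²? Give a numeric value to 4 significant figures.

10.11

p² φ = −ħ² d²φ/dx²; ⟨p²⟩ = −ħ² ∫ φ*·φ'' dx / ∫|φ|² dx.
Expand each integrand as polynomial × e^(−2αx²) and use ∫x^(2j)·e^(−2αx²) dx = (2j−1)!!/(4α)^j · √(π/(2α)), odd powers → 0; here √(π/(2α)) = 0.68272. Differentiate with the product rule, d/dx e^(−αx²) = −2αx·e^(−αx²).
State is unnormalized: ∫|φ|² dx = 0.050647, and ∫φ*·(−ħ² φ'') dx = 0.51204, so ⟨p²⟩ = 0.51204 / 0.050647.
⟨p²⟩ = 10.110.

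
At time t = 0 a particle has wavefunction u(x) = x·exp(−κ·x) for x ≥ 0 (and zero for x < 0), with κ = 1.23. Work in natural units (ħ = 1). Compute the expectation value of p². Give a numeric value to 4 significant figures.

p² u = −ħ² d²u/dx²; ⟨p²⟩ = −ħ² ∫ u*·u'' dx / ∫|u|² dx.
Differentiate x·exp(−κ·x) with the product rule; every integrand then reduces to terms xʲ·e^(−2κx) on [0, ∞), with ∫₀^∞ xʲ·e^(−2κx) dx = j!/(2κ)^(j+1).
State is unnormalized: ∫|u|² dx = 0.13435, and ∫u*·(−ħ² u'') dx = 0.20325, so ⟨p²⟩ = 0.20325 / 0.13435.
⟨p²⟩ = 1.5129.

1.513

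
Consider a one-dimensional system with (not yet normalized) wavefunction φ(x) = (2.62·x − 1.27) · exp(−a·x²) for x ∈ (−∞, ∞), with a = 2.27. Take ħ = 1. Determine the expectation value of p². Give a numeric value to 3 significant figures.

p² φ = −ħ² d²φ/dx²; ⟨p²⟩ = −ħ² ∫ φ*·φ'' dx / ∫|φ|² dx.
Expand each integrand as polynomial × e^(−2ax²) and use ∫x^(2j)·e^(−2ax²) dx = (2j−1)!!/(4a)^j · √(π/(2a)), odd powers → 0; here √(π/(2a)) = 0.83185. Differentiate with the product rule, d/dx e^(−ax²) = −2ax·e^(−ax²).
State is unnormalized: ∫|φ|² dx = 1.9706, and ∫φ*·(−ħ² φ'') dx = 7.3283, so ⟨p²⟩ = 7.3283 / 1.9706.
⟨p²⟩ = 3.7189.

3.72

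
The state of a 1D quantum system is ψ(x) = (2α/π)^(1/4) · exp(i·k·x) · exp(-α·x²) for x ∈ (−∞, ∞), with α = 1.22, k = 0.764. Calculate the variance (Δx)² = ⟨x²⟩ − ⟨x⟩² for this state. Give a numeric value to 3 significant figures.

0.205

Compute ⟨x⟩ and ⟨x²⟩ separately, then (Δx)² = ⟨x²⟩ − ⟨x⟩².
Gaussian moments: ∫x^(2j)·e^(−2αx²) dx = (2j−1)!!/(4α)^j · √(π/(2α)), odd powers integrate to 0; here √(π/(2α)) = 1.1347.
⟨x⟩ = 0.0000 and ⟨x²⟩ = 0.20492.
(Δx)² = 0.20492 − (0.0000)² = 0.20492.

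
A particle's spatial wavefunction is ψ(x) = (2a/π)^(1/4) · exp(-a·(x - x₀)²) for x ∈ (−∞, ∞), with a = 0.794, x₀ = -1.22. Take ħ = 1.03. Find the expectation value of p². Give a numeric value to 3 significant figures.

0.842

p² ψ = −ħ² d²ψ/dx²; ⟨p²⟩ = −ħ² ∫ ψ*·ψ'' dx.
Gaussian moments (u = x − x₀): ∫u^(2j)·e^(−2au²) du = (2j−1)!!/(4a)^j · √(π/(2a)), odd powers integrate to 0; here √(π/(2a)) = 1.4065. Derivatives: d/dx e^(−au²) = −2au·e^(−au²), d²/dx² e^(−au²) = (4a²u² − 2a)·e^(−au²).
⟨p²⟩ = 0.84235.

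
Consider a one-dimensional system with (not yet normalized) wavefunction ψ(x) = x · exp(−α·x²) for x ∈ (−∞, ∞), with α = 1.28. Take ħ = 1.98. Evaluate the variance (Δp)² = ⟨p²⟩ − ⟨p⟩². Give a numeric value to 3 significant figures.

15.1

Compute ⟨p⟩ and ⟨p²⟩ separately; (Δp)² = ⟨p²⟩ − ⟨p⟩².
Expand each integrand as polynomial × e^(−2αx²) and use ∫x^(2j)·e^(−2αx²) dx = (2j−1)!!/(4α)^j · √(π/(2α)), odd powers → 0; here √(π/(2α)) = 1.1078. Differentiate with the product rule, d/dx e^(−αx²) = −2αx·e^(−αx²).
Normalization: ∫|ψ|² dx = 0.21636.
⟨p⟩ = 0.0000 and ⟨p²⟩ = 15.054.
(Δp)² = 15.054 − (0.0000)² = 15.054.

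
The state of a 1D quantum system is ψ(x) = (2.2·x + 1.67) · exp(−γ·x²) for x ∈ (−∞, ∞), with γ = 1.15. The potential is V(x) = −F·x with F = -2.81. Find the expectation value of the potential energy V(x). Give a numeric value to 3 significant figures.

⟨V⟩ = ∫ V(x)·|ψ|² dx / ∫|ψ|² dx.
Expand each integrand as polynomial × e^(−2γx²) and use ∫x^(2j)·e^(−2γx²) dx = (2j−1)!!/(4γ)^j · √(π/(2γ)), odd powers → 0; here √(π/(2γ)) = 1.1687.
State is unnormalized: ∫|ψ|² dx = 4.4891, and ∫ψ*·V(x)·ψ dx = 5.2460, so ⟨V⟩ = 5.2460 / 4.4891.
⟨V⟩ = 1.1686.

1.17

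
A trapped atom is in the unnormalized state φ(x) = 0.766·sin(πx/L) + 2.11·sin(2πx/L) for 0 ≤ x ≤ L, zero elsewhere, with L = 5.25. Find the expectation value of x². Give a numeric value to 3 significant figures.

⟨x²⟩ = ∫ x²·|φ|² dx / ∫|φ|² dx (integrals over the domain).
On 0 ≤ x ≤ L (j ≠ l): ∫sin²(jπx/L) dx = L/2, ∫sin(jπx/L)·sin(lπx/L) dx = 0; diagonal moments ∫x·sin²(jπx/L) dx = L²/4, ∫x²·sin²(jπx/L) dx = L³·(1/6 − 1/(4j²π²)); cross terms ∫x·sin(jπx/L)·sin(lπx/L) dx = 0 for j + l even and −4jlL²/(π²(j² − l²)²) for j + l odd, ∫x²·sin(jπx/L)·sin(lπx/L) dx = (−1)^(j+l)·4jlL³/(π²(j² − l²)²); higher powers the same way via product-to-sum and parts.
State is unnormalized: ∫|φ|² dx = 13.227, and ∫φ*·x²·φ dx = 73.165, so ⟨x²⟩ = 73.165 / 13.227.
⟨x²⟩ = 5.5315.

5.53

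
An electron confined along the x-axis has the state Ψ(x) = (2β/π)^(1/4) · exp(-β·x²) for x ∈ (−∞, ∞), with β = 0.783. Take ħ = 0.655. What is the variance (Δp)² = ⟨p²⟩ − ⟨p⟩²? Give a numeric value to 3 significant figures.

Compute ⟨p⟩ and ⟨p²⟩ separately; (Δp)² = ⟨p²⟩ − ⟨p⟩².
Gaussian moments: ∫x^(2j)·e^(−2βx²) dx = (2j−1)!!/(4β)^j · √(π/(2β)), odd powers integrate to 0; here √(π/(2β)) = 1.4164. Derivatives: d/dx e^(−βx²) = −2βx·e^(−βx²), d²/dx² e^(−βx²) = (4β²x² − 2β)·e^(−βx²).
⟨p⟩ = 0.0000 and ⟨p²⟩ = 0.33593.
(Δp)² = 0.33593 − (0.0000)² = 0.33593.

0.336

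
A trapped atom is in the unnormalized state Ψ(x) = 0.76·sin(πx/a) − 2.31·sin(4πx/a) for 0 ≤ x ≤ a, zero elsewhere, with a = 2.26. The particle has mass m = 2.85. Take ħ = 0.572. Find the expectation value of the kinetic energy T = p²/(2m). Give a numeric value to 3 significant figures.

1.61

T = −(ħ²/2m) d²/dx², so ⟨T⟩ = −(ħ²/2m) ∫ Ψ*·Ψ'' dx / ∫|Ψ|² dx; with m = 2.85.
d²/dx² sin(jπx/a) = −(jπ/a)²·sin(jπx/a); on 0 ≤ x ≤ a, ∫sin²(jπx/a) dx = a/2 and ∫sin(jπx/a)·sin(lπx/a) dx = 0 for j ≠ l, so only diagonal terms survive in ∫|Ψ|² and ∫Ψ·Ψ″; ∫Ψ·Ψ′ dx = [Ψ²/2] between the walls = 0.
State is unnormalized: ∫|Ψ|² dx = 6.6825, and ∫Ψ*·(−ħ²/2m · Ψ'') dx = 10.773, so ⟨T⟩ = 10.773 / 6.6825.
⟨T⟩ = 1.6122.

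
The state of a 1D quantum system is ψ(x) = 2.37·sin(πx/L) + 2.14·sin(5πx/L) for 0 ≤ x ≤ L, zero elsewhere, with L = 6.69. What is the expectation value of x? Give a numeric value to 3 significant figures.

3.35

⟨x⟩ = ∫ x·|ψ|² dx / ∫|ψ|² dx (integrals over the domain).
On 0 ≤ x ≤ L (j ≠ l): ∫sin²(jπx/L) dx = L/2, ∫sin(jπx/L)·sin(lπx/L) dx = 0; diagonal moments ∫x·sin²(jπx/L) dx = L²/4, ∫x²·sin²(jπx/L) dx = L³·(1/6 − 1/(4j²π²)); cross terms ∫x·sin(jπx/L)·sin(lπx/L) dx = 0 for j + l even and −4jlL²/(π²(j² − l²)²) for j + l odd, ∫x²·sin(jπx/L)·sin(lπx/L) dx = (−1)^(j+l)·4jlL³/(π²(j² − l²)²); higher powers the same way via product-to-sum and parts.
State is unnormalized: ∫|ψ|² dx = 34.107, and ∫ψ*·x·ψ dx = 114.09, so ⟨x⟩ = 114.09 / 34.107.
⟨x⟩ = 3.3450.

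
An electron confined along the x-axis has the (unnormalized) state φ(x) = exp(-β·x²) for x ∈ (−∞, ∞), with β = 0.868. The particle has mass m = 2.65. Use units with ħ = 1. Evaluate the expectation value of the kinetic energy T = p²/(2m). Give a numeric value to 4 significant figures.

T = −(ħ²/2m) d²/dx², so ⟨T⟩ = −(ħ²/2m) ∫ φ*·φ'' dx / ∫|φ|² dx; with m = 2.65.
Gaussian moments: ∫x^(2j)·e^(−2βx²) dx = (2j−1)!!/(4β)^j · √(π/(2β)), odd powers integrate to 0; here √(π/(2β)) = 1.3452. Derivatives: d/dx e^(−βx²) = −2βx·e^(−βx²), d²/dx² e^(−βx²) = (4β²x² − 2β)·e^(−βx²).
State is unnormalized: ∫|φ|² dx = 1.3452, and ∫φ*·(−ħ²/2m · φ'') dx = 0.22031, so ⟨T⟩ = 0.22031 / 1.3452.
⟨T⟩ = 0.16377.

0.1638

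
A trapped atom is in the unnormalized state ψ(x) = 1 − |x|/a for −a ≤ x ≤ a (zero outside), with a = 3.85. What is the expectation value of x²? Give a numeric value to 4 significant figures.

⟨x²⟩ = ∫ x²·|ψ|² dx / ∫|ψ|² dx (integrals over the domain).
ψ is even, so ∫ over [−a, a] = 2∫₀ᵃ with ψ = 1 − x/a there: ∫₀ᵃ (1 − x/a)² dx = a/3, ∫₀ᵃ x²(1 − x/a)² dx = a³/30, ∫₀ᵃ x⁴(1 − x/a)² dx = a⁵/105.
State is unnormalized: ∫|ψ|² dx = 2.5667, and ∫ψ*·x²·ψ dx = 3.8044, so ⟨x²⟩ = 3.8044 / 2.5667.
⟨x²⟩ = 1.4823.

1.482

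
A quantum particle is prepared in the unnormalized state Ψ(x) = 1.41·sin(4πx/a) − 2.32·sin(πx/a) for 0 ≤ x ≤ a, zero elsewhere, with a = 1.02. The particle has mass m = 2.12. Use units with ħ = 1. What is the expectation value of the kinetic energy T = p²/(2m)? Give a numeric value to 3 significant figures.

T = −(ħ²/2m) d²/dx², so ⟨T⟩ = −(ħ²/2m) ∫ Ψ*·Ψ'' dx / ∫|Ψ|² dx; with m = 2.12.
d²/dx² sin(jπx/a) = −(jπ/a)²·sin(jπx/a); on 0 ≤ x ≤ a, ∫sin²(jπx/a) dx = a/2 and ∫sin(jπx/a)·sin(lπx/a) dx = 0 for j ≠ l, so only diagonal terms survive in ∫|Ψ|² and ∫Ψ·Ψ″; ∫Ψ·Ψ′ dx = [Ψ²/2] between the walls = 0.
State is unnormalized: ∫|Ψ|² dx = 3.7590, and ∫Ψ*·(−ħ²/2m · Ψ'') dx = 42.438, so ⟨T⟩ = 42.438 / 3.7590.
⟨T⟩ = 11.290.

11.3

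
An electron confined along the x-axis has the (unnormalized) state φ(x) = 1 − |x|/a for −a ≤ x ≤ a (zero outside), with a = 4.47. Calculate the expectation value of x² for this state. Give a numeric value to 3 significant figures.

2.00

⟨x²⟩ = ∫ x²·|φ|² dx / ∫|φ|² dx (integrals over the domain).
φ is even, so ∫ over [−a, a] = 2∫₀ᵃ with φ = 1 − x/a there: ∫₀ᵃ (1 − x/a)² dx = a/3, ∫₀ᵃ x²(1 − x/a)² dx = a³/30, ∫₀ᵃ x⁴(1 − x/a)² dx = a⁵/105.
State is unnormalized: ∫|φ|² dx = 2.9800, and ∫φ*·x²·φ dx = 5.9543, so ⟨x²⟩ = 5.9543 / 2.9800.
⟨x²⟩ = 1.9981.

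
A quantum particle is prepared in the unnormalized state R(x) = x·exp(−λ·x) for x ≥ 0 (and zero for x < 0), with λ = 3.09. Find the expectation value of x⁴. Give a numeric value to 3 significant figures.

0.247

⟨x⁴⟩ = ∫ x⁴·|R|² dx / ∫|R|² dx (integrals over the domain).
Every integrand reduces to terms xʲ·e^(−2λx) on [0, ∞); use ∫₀^∞ xʲ·e^(−2λx) dx = j!/(2λ)^(j+1).
State is unnormalized: ∫|R|² dx = 0.0084735, and ∫R*·x⁴·R dx = 0.0020913, so ⟨x⁴⟩ = 0.0020913 / 0.0084735.
⟨x⁴⟩ = 0.24680.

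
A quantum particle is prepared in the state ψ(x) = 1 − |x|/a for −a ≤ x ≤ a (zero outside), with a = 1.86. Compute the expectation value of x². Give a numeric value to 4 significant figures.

0.3460

⟨x²⟩ = ∫ x²·|ψ|² dx / ∫|ψ|² dx (integrals over the domain).
ψ is even, so ∫ over [−a, a] = 2∫₀ᵃ with ψ = 1 − x/a there: ∫₀ᵃ (1 − x/a)² dx = a/3, ∫₀ᵃ x²(1 − x/a)² dx = a³/30, ∫₀ᵃ x⁴(1 − x/a)² dx = a⁵/105.
State is unnormalized: ∫|ψ|² dx = 1.2400, and ∫ψ*·x²·ψ dx = 0.42899, so ⟨x²⟩ = 0.42899 / 1.2400.
⟨x²⟩ = 0.34596.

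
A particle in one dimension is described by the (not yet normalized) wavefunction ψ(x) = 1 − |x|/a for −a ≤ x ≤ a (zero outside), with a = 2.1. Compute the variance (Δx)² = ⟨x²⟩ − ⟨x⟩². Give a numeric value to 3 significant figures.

0.441

Compute ⟨x⟩ and ⟨x²⟩ separately, then (Δx)² = ⟨x²⟩ − ⟨x⟩².
ψ is even, so ∫ over [−a, a] = 2∫₀ᵃ with ψ = 1 − x/a there: ∫₀ᵃ (1 − x/a)² dx = a/3, ∫₀ᵃ x²(1 − x/a)² dx = a³/30, ∫₀ᵃ x⁴(1 − x/a)² dx = a⁵/105.
Normalization: ∫|ψ|² dx = 1.4000.
⟨x⟩ = 0.0000 and ⟨x²⟩ = 0.44100.
(Δx)² = 0.44100 − (0.0000)² = 0.44100.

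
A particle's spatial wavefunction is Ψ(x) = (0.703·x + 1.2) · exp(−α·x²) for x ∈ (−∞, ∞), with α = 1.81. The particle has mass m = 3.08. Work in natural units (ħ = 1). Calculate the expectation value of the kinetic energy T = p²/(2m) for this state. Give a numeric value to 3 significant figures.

T = −(ħ²/2m) d²/dx², so ⟨T⟩ = −(ħ²/2m) ∫ Ψ*·Ψ'' dx / ∫|Ψ|² dx; with m = 3.08.
Expand each integrand as polynomial × e^(−2αx²) and use ∫x^(2j)·e^(−2αx²) dx = (2j−1)!!/(4α)^j · √(π/(2α)), odd powers → 0; here √(π/(2α)) = 0.93158. Differentiate with the product rule, d/dx e^(−αx²) = −2αx·e^(−αx²).
State is unnormalized: ∫|Ψ|² dx = 1.4051, and ∫Ψ*·(−ħ²/2m · Ψ'') dx = 0.45022, so ⟨T⟩ = 0.45022 / 1.4051.
⟨T⟩ = 0.32043.

0.320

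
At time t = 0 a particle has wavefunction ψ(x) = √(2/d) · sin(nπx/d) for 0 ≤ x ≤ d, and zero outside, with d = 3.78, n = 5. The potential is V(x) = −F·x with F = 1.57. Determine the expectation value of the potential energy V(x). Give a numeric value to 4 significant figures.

-2.967

⟨V⟩ = ∫ V(x)·|ψ|² dx.
With sin²θ = (1 − cos2θ)/2 on 0 ≤ x ≤ d: ∫sin²(nπx/d) dx = d/2, ∫x·sin²(nπx/d) dx = d²/4, ∫x²·sin²(nπx/d) dx = d³·(1/6 − 1/(4n²π²)); higher powers xᵏ the same way, integrating xᵏ·cos(2nπx/d) by parts.
⟨V⟩ = -2.9673.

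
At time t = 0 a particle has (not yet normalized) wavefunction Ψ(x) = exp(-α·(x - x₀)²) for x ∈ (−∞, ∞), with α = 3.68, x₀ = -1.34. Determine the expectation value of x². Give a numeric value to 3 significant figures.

⟨x²⟩ = ∫ x²·|Ψ|² dx / ∫|Ψ|² dx (integrals over the domain).
Gaussian moments (u = x − x₀): ∫u^(2j)·e^(−2αu²) du = (2j−1)!!/(4α)^j · √(π/(2α)), odd powers integrate to 0; here √(π/(2α)) = 0.65334.
State is unnormalized: ∫|Ψ|² dx = 0.65334, and ∫Ψ*·x²·Ψ dx = 1.2175, so ⟨x²⟩ = 1.2175 / 0.65334.
⟨x²⟩ = 1.8635.

1.86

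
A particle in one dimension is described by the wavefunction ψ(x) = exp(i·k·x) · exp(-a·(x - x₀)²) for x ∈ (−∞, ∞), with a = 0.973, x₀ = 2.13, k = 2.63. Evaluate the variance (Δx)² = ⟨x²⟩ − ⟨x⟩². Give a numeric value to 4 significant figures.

0.2569

Compute ⟨x⟩ and ⟨x²⟩ separately, then (Δx)² = ⟨x²⟩ − ⟨x⟩².
Gaussian moments (u = x − x₀): ∫u^(2j)·e^(−2au²) du = (2j−1)!!/(4a)^j · √(π/(2a)), odd powers integrate to 0; here √(π/(2a)) = 1.2706.
Normalization: ∫|ψ|² dx = 1.2706.
⟨x⟩ = 2.1300 and ⟨x²⟩ = 4.7938.
(Δx)² = 4.7938 − (2.1300)² = 0.25694.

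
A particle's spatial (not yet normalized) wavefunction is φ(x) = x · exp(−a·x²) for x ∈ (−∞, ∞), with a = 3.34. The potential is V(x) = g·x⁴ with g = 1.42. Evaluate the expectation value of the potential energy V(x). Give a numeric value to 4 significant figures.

⟨V⟩ = ∫ V(x)·|φ|² dx / ∫|φ|² dx.
Expand each integrand as polynomial × e^(−2ax²) and use ∫x^(2j)·e^(−2ax²) dx = (2j−1)!!/(4a)^j · √(π/(2a)), odd powers → 0; here √(π/(2a)) = 0.68578.
State is unnormalized: ∫|φ|² dx = 0.051331, and ∫φ*·V(x)·φ dx = 0.0061256, so ⟨V⟩ = 0.0061256 / 0.051331.
⟨V⟩ = 0.11933.

0.1193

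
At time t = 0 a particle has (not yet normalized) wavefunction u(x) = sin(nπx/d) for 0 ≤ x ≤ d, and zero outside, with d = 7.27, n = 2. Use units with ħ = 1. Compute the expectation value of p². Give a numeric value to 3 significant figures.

0.747

p² u = −ħ² d²u/dx²; ⟨p²⟩ = −ħ² ∫ u*·u'' dx / ∫|u|² dx.
d/dx sin(nπx/d) = (nπ/d)·cos(nπx/d) and d²/dx² sin(nπx/d) = −(nπ/d)²·sin(nπx/d); on 0 ≤ x ≤ d, ∫sin²(nπx/d) dx = d/2 and ∫sin(nπx/d)·cos(nπx/d) dx = 0.
State is unnormalized: ∫|u|² dx = 3.6350, and ∫u*·(−ħ² u'') dx = 2.7152, so ⟨p²⟩ = 2.7152 / 3.6350.
⟨p²⟩ = 0.74695.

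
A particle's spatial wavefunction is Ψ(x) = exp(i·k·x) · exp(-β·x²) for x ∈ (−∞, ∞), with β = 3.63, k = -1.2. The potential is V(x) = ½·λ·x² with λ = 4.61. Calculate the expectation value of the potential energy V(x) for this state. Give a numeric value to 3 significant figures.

0.159

⟨V⟩ = ∫ V(x)·|Ψ|² dx / ∫|Ψ|² dx.
Gaussian moments: ∫x^(2j)·e^(−2βx²) dx = (2j−1)!!/(4β)^j · √(π/(2β)), odd powers integrate to 0; here √(π/(2β)) = 0.65782.
State is unnormalized: ∫|Ψ|² dx = 0.65782, and ∫Ψ*·V(x)·Ψ dx = 0.10443, so ⟨V⟩ = 0.10443 / 0.65782.
⟨V⟩ = 0.15875.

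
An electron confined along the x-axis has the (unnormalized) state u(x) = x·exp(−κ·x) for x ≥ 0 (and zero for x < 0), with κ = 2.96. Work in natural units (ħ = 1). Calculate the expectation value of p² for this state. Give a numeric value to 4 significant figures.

p² u = −ħ² d²u/dx²; ⟨p²⟩ = −ħ² ∫ u*·u'' dx / ∫|u|² dx.
Differentiate x·exp(−κ·x) with the product rule; every integrand then reduces to terms xʲ·e^(−2κx) on [0, ∞), with ∫₀^∞ xʲ·e^(−2κx) dx = j!/(2κ)^(j+1).
State is unnormalized: ∫|u|² dx = 0.0096397, and ∫u*·(−ħ² u'') dx = 0.084459, so ⟨p²⟩ = 0.084459 / 0.0096397.
⟨p²⟩ = 8.7616.

8.762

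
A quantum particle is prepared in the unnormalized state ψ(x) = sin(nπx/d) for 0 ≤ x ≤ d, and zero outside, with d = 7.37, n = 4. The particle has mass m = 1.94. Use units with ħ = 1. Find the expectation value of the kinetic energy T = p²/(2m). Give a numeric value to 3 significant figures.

0.749

T = −(ħ²/2m) d²/dx², so ⟨T⟩ = −(ħ²/2m) ∫ ψ*·ψ'' dx / ∫|ψ|² dx; with m = 1.94.
d/dx sin(nπx/d) = (nπ/d)·cos(nπx/d) and d²/dx² sin(nπx/d) = −(nπ/d)²·sin(nπx/d); on 0 ≤ x ≤ d, ∫sin²(nπx/d) dx = d/2 and ∫sin(nπx/d)·cos(nπx/d) dx = 0.
State is unnormalized: ∫|ψ|² dx = 3.6850, and ∫ψ*·(−ħ²/2m · ψ'') dx = 2.7612, so ⟨T⟩ = 2.7612 / 3.6850.
⟨T⟩ = 0.74930.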